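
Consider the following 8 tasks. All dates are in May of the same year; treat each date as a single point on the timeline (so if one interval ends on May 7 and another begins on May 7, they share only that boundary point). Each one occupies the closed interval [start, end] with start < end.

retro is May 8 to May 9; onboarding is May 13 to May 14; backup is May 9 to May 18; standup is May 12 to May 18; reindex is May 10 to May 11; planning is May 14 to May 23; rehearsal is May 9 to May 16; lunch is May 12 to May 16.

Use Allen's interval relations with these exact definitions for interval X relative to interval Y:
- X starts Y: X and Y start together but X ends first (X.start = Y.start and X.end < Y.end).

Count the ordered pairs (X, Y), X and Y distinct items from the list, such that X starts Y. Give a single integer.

Checking all 56 ordered pairs for relation 'starts'; matching pairs in alphabetical order:
(lunch, standup): lunch starts standup ✓
(rehearsal, backup): rehearsal starts backup ✓
Count: 2.

2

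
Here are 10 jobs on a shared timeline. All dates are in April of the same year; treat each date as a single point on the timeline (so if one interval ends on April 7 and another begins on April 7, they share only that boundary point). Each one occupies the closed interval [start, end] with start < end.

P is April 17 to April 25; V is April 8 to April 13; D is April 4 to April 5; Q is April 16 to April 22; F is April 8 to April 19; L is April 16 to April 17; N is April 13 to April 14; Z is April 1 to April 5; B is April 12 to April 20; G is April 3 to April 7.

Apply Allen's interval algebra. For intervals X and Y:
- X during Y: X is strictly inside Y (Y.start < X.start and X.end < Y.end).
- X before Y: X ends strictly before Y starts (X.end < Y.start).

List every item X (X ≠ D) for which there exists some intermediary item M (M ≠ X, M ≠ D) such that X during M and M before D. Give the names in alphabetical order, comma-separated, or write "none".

none

Target D = [April 4, April 5].
Intermediaries M with M before D: none.
Union: none.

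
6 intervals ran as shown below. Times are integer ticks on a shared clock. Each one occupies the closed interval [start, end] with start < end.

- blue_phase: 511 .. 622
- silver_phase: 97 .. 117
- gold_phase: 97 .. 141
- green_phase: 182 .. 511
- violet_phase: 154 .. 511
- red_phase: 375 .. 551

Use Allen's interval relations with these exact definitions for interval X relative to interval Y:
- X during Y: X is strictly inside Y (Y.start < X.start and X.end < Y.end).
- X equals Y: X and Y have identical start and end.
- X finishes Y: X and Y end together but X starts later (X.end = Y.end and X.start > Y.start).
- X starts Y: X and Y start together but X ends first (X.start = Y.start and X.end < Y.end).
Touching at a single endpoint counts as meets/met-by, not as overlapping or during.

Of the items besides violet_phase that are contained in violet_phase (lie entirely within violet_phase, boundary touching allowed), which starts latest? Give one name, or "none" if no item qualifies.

green_phase

Target violet_phase = [154, 511].
blue_phase [511, 622] → met-by → excluded.
gold_phase [97, 141] → before → excluded.
green_phase [182, 511] → finishes → candidate.
red_phase [375, 551] → overlapped-by → excluded.
silver_phase [97, 117] → before → excluded.
Among candidates, latest start is 182 → green_phase.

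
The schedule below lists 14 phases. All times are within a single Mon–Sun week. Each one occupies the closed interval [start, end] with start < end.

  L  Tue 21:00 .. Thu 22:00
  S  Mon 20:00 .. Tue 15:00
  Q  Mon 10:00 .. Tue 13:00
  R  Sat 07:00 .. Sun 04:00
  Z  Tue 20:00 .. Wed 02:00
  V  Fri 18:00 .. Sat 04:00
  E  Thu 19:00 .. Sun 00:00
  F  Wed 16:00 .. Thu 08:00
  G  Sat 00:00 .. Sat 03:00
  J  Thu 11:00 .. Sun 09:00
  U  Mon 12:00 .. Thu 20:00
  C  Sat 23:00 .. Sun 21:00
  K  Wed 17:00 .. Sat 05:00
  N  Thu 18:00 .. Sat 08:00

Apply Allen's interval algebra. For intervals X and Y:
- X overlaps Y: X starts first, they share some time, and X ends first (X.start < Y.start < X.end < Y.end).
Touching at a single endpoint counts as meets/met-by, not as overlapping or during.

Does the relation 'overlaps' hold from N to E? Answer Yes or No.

Yes

N = [Thu 18:00, Sat 08:00], E = [Thu 19:00, Sun 00:00].
Actual relation of N to E: overlaps.
Asked whether 'overlaps' holds → Yes.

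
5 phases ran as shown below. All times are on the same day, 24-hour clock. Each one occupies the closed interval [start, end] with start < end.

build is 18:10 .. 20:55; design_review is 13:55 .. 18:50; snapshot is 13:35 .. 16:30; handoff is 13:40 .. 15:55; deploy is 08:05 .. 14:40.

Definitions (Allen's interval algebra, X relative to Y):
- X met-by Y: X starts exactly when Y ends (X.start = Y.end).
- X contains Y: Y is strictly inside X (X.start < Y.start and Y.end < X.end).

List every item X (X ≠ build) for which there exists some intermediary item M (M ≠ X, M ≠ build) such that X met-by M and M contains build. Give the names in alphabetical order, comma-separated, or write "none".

Target build = [18:10, 20:55].
Intermediaries M with M contains build: none.
Union: none.

none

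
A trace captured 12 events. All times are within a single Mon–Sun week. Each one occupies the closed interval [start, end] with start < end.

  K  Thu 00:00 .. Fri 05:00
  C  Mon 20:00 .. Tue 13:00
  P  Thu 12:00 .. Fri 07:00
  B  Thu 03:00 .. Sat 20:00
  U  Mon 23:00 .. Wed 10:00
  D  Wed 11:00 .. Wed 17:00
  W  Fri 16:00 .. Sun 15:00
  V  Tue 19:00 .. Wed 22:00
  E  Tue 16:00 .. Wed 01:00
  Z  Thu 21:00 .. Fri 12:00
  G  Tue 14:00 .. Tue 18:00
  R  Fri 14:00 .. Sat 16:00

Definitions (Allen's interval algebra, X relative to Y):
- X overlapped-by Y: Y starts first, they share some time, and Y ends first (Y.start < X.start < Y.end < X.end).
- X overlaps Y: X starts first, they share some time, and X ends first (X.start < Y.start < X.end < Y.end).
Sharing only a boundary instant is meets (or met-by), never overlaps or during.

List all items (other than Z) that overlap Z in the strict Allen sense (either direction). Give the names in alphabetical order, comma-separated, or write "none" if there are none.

Target Z = [Thu 21:00, Fri 12:00].
B [Thu 03:00, Sat 20:00] → contains → no.
C [Mon 20:00, Tue 13:00] → before → no.
D [Wed 11:00, Wed 17:00] → before → no.
E [Tue 16:00, Wed 01:00] → before → no.
G [Tue 14:00, Tue 18:00] → before → no.
K [Thu 00:00, Fri 05:00] → overlaps → yes.
P [Thu 12:00, Fri 07:00] → overlaps → yes.
R [Fri 14:00, Sat 16:00] → after → no.
U [Mon 23:00, Wed 10:00] → before → no.
V [Tue 19:00, Wed 22:00] → before → no.
W [Fri 16:00, Sun 15:00] → after → no.
Result: K, P.

K, P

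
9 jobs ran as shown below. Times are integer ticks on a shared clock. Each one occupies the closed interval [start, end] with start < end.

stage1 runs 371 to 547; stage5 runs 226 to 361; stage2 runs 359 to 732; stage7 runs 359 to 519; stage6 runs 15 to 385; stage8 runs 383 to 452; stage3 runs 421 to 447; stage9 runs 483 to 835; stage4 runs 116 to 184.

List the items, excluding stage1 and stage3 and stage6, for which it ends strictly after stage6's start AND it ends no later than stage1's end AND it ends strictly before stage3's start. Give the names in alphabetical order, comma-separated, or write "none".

Conditions: its end is strictly after stage6's start (X.end > 15) AND its end is no later than stage1's end (X.end <= 547) AND its end is strictly before stage3's start (X.end < 421).
stage2: end 732 > 15? ✓; end 732 <= 547? ✗; end 732 < 421? ✗ → no.
stage4: end 184 > 15? ✓; end 184 <= 547? ✓; end 184 < 421? ✓ → yes.
stage5: end 361 > 15? ✓; end 361 <= 547? ✓; end 361 < 421? ✓ → yes.
stage7: end 519 > 15? ✓; end 519 <= 547? ✓; end 519 < 421? ✗ → no.
stage8: end 452 > 15? ✓; end 452 <= 547? ✓; end 452 < 421? ✗ → no.
stage9: end 835 > 15? ✓; end 835 <= 547? ✗; end 835 < 421? ✗ → no.
Result: stage4, stage5.

stage4, stage5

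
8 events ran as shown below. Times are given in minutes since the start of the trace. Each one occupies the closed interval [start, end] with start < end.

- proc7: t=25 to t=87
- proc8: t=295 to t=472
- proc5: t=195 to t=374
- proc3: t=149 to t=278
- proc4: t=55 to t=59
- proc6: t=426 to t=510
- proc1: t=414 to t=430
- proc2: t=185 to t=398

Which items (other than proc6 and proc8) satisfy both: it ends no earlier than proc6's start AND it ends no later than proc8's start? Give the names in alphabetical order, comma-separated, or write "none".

Conditions: its end is no earlier than proc6's start (X.end >= t=426) AND its end is no later than proc8's start (X.end <= t=295).
proc1: end t=430 >= t=426? ✓; end t=430 <= t=295? ✗ → no.
proc2: end t=398 >= t=426? ✗; end t=398 <= t=295? ✗ → no.
proc3: end t=278 >= t=426? ✗; end t=278 <= t=295? ✓ → no.
proc4: end t=59 >= t=426? ✗; end t=59 <= t=295? ✓ → no.
proc5: end t=374 >= t=426? ✗; end t=374 <= t=295? ✗ → no.
proc7: end t=87 >= t=426? ✗; end t=87 <= t=295? ✓ → no.
Result: none.

none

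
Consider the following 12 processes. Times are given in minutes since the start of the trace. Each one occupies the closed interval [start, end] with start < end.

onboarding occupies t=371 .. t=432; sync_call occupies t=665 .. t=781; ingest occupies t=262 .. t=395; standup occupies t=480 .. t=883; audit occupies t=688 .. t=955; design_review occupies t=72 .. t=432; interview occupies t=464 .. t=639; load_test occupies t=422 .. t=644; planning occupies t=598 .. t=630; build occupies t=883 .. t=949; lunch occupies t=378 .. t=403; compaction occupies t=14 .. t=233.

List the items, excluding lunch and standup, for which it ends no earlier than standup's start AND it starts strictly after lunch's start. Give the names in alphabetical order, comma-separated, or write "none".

Conditions: its end is no earlier than standup's start (X.end >= t=480) AND its start is strictly after lunch's start (X.start > t=378).
audit: end t=955 >= t=480? ✓; start t=688 > t=378? ✓ → yes.
build: end t=949 >= t=480? ✓; start t=883 > t=378? ✓ → yes.
compaction: end t=233 >= t=480? ✗; start t=14 > t=378? ✗ → no.
design_review: end t=432 >= t=480? ✗; start t=72 > t=378? ✗ → no.
ingest: end t=395 >= t=480? ✗; start t=262 > t=378? ✗ → no.
interview: end t=639 >= t=480? ✓; start t=464 > t=378? ✓ → yes.
load_test: end t=644 >= t=480? ✓; start t=422 > t=378? ✓ → yes.
onboarding: end t=432 >= t=480? ✗; start t=371 > t=378? ✗ → no.
planning: end t=630 >= t=480? ✓; start t=598 > t=378? ✓ → yes.
sync_call: end t=781 >= t=480? ✓; start t=665 > t=378? ✓ → yes.
Result: audit, build, interview, load_test, planning, sync_call.

audit, build, interview, load_test, planning, sync_call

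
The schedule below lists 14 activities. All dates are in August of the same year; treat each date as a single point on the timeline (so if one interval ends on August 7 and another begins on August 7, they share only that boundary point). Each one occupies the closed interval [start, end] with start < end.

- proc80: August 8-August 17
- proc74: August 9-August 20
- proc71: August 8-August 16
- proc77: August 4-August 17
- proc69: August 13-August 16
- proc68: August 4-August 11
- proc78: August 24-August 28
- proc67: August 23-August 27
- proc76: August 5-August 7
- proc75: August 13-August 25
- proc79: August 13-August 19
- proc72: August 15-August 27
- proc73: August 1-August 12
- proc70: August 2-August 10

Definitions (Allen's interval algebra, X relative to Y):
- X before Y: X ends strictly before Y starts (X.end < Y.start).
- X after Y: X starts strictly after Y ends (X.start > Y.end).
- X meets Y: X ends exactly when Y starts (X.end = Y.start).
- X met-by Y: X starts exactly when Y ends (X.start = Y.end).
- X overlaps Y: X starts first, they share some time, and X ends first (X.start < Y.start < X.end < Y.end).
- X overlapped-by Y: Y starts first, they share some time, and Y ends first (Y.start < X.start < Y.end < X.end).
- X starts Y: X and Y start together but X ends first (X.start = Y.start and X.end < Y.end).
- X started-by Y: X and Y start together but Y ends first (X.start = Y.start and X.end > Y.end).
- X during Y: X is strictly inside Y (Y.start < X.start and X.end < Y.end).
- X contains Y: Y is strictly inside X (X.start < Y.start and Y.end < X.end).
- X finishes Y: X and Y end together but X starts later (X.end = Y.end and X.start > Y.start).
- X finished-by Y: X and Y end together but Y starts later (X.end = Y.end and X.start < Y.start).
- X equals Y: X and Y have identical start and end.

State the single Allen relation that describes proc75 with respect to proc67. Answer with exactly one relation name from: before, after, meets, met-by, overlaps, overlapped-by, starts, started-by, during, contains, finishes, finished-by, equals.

proc75 = [August 13, August 25]; proc67 = [August 23, August 27].
Compare endpoints: proc75.start < proc67.start, proc75.start < proc67.end, proc75.end > proc67.start, proc75.end < proc67.end.
That pattern is 'overlaps'.

overlaps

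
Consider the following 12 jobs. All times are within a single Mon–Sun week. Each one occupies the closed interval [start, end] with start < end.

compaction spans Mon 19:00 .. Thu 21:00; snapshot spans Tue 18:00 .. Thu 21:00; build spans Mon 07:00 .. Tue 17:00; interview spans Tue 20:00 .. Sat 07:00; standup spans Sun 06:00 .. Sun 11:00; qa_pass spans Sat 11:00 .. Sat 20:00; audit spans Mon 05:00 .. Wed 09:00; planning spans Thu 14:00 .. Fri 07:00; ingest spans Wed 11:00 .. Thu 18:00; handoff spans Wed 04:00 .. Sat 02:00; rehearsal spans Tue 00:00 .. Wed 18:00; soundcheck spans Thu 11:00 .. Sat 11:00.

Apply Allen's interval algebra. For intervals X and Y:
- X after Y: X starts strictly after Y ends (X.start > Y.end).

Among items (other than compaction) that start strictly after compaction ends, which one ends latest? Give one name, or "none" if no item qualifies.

standup

Target compaction = [Mon 19:00, Thu 21:00].
audit [Mon 05:00, Wed 09:00] → overlaps → excluded.
build [Mon 07:00, Tue 17:00] → overlaps → excluded.
handoff [Wed 04:00, Sat 02:00] → overlapped-by → excluded.
ingest [Wed 11:00, Thu 18:00] → during → excluded.
interview [Tue 20:00, Sat 07:00] → overlapped-by → excluded.
planning [Thu 14:00, Fri 07:00] → overlapped-by → excluded.
qa_pass [Sat 11:00, Sat 20:00] → after → candidate.
rehearsal [Tue 00:00, Wed 18:00] → during → excluded.
snapshot [Tue 18:00, Thu 21:00] → finishes → excluded.
soundcheck [Thu 11:00, Sat 11:00] → overlapped-by → excluded.
standup [Sun 06:00, Sun 11:00] → after → candidate.
Among candidates, latest end is Sun 11:00 → standup.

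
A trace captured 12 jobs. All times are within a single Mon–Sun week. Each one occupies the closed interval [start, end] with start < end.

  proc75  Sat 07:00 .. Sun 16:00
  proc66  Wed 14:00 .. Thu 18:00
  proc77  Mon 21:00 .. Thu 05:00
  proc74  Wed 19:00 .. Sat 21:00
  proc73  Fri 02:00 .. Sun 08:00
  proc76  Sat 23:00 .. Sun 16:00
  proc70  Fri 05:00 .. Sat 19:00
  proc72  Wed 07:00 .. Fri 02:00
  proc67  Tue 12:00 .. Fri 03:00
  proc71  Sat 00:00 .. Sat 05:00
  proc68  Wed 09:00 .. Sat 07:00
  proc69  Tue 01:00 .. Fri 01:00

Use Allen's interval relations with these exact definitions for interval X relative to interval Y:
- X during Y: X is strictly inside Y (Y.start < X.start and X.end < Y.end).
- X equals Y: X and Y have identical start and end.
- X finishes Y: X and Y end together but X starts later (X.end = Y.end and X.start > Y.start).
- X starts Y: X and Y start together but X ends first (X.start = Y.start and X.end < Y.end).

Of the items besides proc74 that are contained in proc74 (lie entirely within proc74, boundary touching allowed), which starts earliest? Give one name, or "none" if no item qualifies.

Target proc74 = [Wed 19:00, Sat 21:00].
proc66 [Wed 14:00, Thu 18:00] → overlaps → excluded.
proc67 [Tue 12:00, Fri 03:00] → overlaps → excluded.
proc68 [Wed 09:00, Sat 07:00] → overlaps → excluded.
proc69 [Tue 01:00, Fri 01:00] → overlaps → excluded.
proc70 [Fri 05:00, Sat 19:00] → during → candidate.
proc71 [Sat 00:00, Sat 05:00] → during → candidate.
proc72 [Wed 07:00, Fri 02:00] → overlaps → excluded.
proc73 [Fri 02:00, Sun 08:00] → overlapped-by → excluded.
proc75 [Sat 07:00, Sun 16:00] → overlapped-by → excluded.
proc76 [Sat 23:00, Sun 16:00] → after → excluded.
proc77 [Mon 21:00, Thu 05:00] → overlaps → excluded.
Among candidates, earliest start is Fri 05:00 → proc70.

proc70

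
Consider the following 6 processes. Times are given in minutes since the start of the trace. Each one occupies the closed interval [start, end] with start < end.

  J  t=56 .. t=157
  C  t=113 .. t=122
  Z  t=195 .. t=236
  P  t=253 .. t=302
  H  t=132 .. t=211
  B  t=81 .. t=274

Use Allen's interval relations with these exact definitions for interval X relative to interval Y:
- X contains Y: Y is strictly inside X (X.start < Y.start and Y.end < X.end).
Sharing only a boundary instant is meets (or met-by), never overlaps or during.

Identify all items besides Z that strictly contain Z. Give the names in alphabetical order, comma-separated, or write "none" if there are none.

B

Target Z = [t=195, t=236].
B [t=81, t=274] → contains → yes.
C [t=113, t=122] → before → no.
H [t=132, t=211] → overlaps → no.
J [t=56, t=157] → before → no.
P [t=253, t=302] → after → no.
Result: B.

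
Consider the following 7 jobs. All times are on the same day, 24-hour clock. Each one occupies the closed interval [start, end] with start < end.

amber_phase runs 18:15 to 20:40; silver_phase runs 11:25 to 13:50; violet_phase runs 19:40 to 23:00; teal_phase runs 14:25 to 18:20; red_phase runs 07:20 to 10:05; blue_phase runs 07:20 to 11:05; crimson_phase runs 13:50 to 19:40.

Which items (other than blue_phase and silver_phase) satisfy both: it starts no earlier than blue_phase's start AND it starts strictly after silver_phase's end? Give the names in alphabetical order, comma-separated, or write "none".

Conditions: its start is no earlier than blue_phase's start (X.start >= 07:20) AND its start is strictly after silver_phase's end (X.start > 13:50).
amber_phase: start 18:15 >= 07:20? ✓; start 18:15 > 13:50? ✓ → yes.
crimson_phase: start 13:50 >= 07:20? ✓; start 13:50 > 13:50? ✗ → no.
red_phase: start 07:20 >= 07:20? ✓; start 07:20 > 13:50? ✗ → no.
teal_phase: start 14:25 >= 07:20? ✓; start 14:25 > 13:50? ✓ → yes.
violet_phase: start 19:40 >= 07:20? ✓; start 19:40 > 13:50? ✓ → yes.
Result: amber_phase, teal_phase, violet_phase.

amber_phase, teal_phase, violet_phase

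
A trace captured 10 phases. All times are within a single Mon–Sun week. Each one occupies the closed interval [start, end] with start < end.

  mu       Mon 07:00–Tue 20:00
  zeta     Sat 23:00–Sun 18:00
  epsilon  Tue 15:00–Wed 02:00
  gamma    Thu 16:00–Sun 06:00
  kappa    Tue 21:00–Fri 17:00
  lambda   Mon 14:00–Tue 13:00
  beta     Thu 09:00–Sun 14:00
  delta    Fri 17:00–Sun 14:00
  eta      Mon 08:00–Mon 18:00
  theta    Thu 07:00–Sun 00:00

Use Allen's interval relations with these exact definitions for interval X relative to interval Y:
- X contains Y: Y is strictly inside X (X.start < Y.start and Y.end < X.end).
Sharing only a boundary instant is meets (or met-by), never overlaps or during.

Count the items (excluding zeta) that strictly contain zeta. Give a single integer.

0

Target zeta = [Sat 23:00, Sun 18:00].
beta [Thu 09:00, Sun 14:00] → overlaps → no.
delta [Fri 17:00, Sun 14:00] → overlaps → no.
epsilon [Tue 15:00, Wed 02:00] → before → no.
eta [Mon 08:00, Mon 18:00] → before → no.
gamma [Thu 16:00, Sun 06:00] → overlaps → no.
kappa [Tue 21:00, Fri 17:00] → before → no.
lambda [Mon 14:00, Tue 13:00] → before → no.
mu [Mon 07:00, Tue 20:00] → before → no.
theta [Thu 07:00, Sun 00:00] → overlaps → no.
Total: 0.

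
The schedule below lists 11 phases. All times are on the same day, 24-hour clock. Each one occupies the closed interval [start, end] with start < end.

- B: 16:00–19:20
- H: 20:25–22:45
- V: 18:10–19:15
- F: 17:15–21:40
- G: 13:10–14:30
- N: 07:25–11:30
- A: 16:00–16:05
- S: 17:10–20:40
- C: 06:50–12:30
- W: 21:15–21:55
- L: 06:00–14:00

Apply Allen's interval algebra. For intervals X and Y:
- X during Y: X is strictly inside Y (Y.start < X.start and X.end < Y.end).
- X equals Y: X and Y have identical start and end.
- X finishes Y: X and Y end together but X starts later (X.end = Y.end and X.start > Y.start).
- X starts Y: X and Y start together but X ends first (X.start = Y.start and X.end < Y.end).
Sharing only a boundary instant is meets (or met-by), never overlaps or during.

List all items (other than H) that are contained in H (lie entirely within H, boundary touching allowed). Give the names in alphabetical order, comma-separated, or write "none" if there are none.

W

Target H = [20:25, 22:45].
A [16:00, 16:05] → before → no.
B [16:00, 19:20] → before → no.
C [06:50, 12:30] → before → no.
F [17:15, 21:40] → overlaps → no.
G [13:10, 14:30] → before → no.
L [06:00, 14:00] → before → no.
N [07:25, 11:30] → before → no.
S [17:10, 20:40] → overlaps → no.
V [18:10, 19:15] → before → no.
W [21:15, 21:55] → during → yes.
Result: W.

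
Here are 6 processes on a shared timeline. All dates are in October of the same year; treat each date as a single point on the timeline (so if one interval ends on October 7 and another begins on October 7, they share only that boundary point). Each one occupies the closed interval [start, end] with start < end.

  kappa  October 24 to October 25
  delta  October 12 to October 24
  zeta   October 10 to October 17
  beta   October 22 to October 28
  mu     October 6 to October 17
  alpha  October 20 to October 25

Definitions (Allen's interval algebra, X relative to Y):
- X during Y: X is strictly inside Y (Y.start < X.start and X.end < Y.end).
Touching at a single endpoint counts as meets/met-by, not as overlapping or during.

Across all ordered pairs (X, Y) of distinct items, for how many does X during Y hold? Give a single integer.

1

Checking all 30 ordered pairs for relation 'during'; matching pairs in alphabetical order:
(kappa, beta): kappa during beta ✓
Count: 1.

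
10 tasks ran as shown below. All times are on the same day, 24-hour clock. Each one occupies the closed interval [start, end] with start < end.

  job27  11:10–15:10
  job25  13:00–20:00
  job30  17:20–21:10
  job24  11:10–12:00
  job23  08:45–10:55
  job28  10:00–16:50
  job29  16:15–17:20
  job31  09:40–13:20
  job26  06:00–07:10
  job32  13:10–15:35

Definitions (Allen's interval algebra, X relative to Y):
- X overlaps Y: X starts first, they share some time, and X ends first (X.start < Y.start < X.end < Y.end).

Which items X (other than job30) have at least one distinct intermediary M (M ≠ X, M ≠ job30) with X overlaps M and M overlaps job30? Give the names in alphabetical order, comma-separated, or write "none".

job27, job28, job31

Target job30 = [17:20, 21:10].
Intermediaries M with M overlaps job30: job25.
Via job25 — items with X overlaps job25: job27, job28, job31.
Union: job27, job28, job31.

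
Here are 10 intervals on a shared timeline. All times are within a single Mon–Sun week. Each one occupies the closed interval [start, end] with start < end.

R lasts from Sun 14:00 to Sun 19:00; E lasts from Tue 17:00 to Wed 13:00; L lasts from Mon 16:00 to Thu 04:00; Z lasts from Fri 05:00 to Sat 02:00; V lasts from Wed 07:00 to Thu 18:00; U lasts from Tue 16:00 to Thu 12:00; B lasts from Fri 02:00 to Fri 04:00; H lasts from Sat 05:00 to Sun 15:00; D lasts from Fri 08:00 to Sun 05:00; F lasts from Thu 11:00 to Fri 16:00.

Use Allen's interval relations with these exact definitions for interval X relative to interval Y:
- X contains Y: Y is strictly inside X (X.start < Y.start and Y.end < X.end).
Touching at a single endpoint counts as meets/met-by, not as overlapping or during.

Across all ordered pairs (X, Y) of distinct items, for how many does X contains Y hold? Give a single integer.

3

Checking all 90 ordered pairs for relation 'contains'; matching pairs in alphabetical order:
(F, B): F contains B ✓
(L, E): L contains E ✓
(U, E): U contains E ✓
Count: 3.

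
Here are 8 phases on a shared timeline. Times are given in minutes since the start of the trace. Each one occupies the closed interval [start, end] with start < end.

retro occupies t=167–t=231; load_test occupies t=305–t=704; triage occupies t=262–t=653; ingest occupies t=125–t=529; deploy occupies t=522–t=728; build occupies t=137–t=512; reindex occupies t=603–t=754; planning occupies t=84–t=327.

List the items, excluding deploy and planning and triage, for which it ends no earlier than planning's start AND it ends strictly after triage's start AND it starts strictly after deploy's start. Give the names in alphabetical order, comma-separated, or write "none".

Conditions: its end is no earlier than planning's start (X.end >= t=84) AND its end is strictly after triage's start (X.end > t=262) AND its start is strictly after deploy's start (X.start > t=522).
build: end t=512 >= t=84? ✓; end t=512 > t=262? ✓; start t=137 > t=522? ✗ → no.
ingest: end t=529 >= t=84? ✓; end t=529 > t=262? ✓; start t=125 > t=522? ✗ → no.
load_test: end t=704 >= t=84? ✓; end t=704 > t=262? ✓; start t=305 > t=522? ✗ → no.
reindex: end t=754 >= t=84? ✓; end t=754 > t=262? ✓; start t=603 > t=522? ✓ → yes.
retro: end t=231 >= t=84? ✓; end t=231 > t=262? ✗; start t=167 > t=522? ✗ → no.
Result: reindex.

reindex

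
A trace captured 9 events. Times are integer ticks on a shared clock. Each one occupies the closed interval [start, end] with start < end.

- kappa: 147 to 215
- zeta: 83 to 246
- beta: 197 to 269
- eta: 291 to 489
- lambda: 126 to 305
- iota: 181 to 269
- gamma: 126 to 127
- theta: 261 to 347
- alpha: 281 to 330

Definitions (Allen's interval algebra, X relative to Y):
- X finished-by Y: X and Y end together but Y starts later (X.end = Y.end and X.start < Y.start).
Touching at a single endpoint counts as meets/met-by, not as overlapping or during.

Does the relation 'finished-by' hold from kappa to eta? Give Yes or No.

No

kappa = [147, 215], eta = [291, 489].
Actual relation of kappa to eta: before.
Asked whether 'finished-by' holds → No.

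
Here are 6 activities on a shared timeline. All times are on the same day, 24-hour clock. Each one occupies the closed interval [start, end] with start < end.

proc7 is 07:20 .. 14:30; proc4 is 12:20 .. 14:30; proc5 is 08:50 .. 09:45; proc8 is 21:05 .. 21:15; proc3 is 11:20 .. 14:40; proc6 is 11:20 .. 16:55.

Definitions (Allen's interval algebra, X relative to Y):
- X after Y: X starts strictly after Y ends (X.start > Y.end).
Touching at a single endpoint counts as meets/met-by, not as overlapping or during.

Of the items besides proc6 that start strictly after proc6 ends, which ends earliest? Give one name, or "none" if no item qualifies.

proc8

Target proc6 = [11:20, 16:55].
proc3 [11:20, 14:40] → starts → excluded.
proc4 [12:20, 14:30] → during → excluded.
proc5 [08:50, 09:45] → before → excluded.
proc7 [07:20, 14:30] → overlaps → excluded.
proc8 [21:05, 21:15] → after → candidate.
Among candidates, earliest end is 21:15 → proc8.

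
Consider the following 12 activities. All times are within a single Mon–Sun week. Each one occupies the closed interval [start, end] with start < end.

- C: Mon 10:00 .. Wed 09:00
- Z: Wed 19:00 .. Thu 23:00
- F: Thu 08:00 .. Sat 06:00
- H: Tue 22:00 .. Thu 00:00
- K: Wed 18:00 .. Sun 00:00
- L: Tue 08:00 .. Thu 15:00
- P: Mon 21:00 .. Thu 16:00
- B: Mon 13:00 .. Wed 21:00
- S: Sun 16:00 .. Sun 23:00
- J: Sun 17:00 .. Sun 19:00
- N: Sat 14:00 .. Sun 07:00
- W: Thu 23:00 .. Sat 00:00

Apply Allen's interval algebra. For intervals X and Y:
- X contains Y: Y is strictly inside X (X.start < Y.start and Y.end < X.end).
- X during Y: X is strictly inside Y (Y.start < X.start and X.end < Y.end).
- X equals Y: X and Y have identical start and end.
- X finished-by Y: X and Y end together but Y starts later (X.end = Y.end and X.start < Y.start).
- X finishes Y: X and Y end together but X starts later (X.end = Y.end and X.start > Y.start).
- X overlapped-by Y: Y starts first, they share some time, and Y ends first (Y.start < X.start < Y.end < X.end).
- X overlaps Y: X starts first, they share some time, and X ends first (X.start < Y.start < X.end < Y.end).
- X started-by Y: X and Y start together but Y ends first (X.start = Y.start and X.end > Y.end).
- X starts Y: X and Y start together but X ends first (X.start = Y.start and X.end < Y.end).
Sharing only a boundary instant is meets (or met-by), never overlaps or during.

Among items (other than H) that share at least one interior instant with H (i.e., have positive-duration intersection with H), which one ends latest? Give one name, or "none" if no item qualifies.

Target H = [Tue 22:00, Thu 00:00].
B [Mon 13:00, Wed 21:00] → overlaps → candidate.
C [Mon 10:00, Wed 09:00] → overlaps → candidate.
F [Thu 08:00, Sat 06:00] → after → excluded.
J [Sun 17:00, Sun 19:00] → after → excluded.
K [Wed 18:00, Sun 00:00] → overlapped-by → candidate.
L [Tue 08:00, Thu 15:00] → contains → candidate.
N [Sat 14:00, Sun 07:00] → after → excluded.
P [Mon 21:00, Thu 16:00] → contains → candidate.
S [Sun 16:00, Sun 23:00] → after → excluded.
W [Thu 23:00, Sat 00:00] → after → excluded.
Z [Wed 19:00, Thu 23:00] → overlapped-by → candidate.
Among candidates, latest end is Sun 00:00 → K.

K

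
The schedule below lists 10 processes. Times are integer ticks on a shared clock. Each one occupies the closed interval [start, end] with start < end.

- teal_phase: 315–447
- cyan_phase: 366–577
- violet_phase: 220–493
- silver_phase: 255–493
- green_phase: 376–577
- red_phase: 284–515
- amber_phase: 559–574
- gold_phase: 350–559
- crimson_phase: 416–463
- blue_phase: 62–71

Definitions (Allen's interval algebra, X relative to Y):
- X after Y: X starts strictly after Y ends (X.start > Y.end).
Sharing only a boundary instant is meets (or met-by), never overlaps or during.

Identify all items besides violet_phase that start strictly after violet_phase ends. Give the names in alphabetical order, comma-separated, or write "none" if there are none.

amber_phase

Target violet_phase = [220, 493].
amber_phase [559, 574] → after → yes.
blue_phase [62, 71] → before → no.
crimson_phase [416, 463] → during → no.
cyan_phase [366, 577] → overlapped-by → no.
gold_phase [350, 559] → overlapped-by → no.
green_phase [376, 577] → overlapped-by → no.
red_phase [284, 515] → overlapped-by → no.
silver_phase [255, 493] → finishes → no.
teal_phase [315, 447] → during → no.
Result: amber_phase.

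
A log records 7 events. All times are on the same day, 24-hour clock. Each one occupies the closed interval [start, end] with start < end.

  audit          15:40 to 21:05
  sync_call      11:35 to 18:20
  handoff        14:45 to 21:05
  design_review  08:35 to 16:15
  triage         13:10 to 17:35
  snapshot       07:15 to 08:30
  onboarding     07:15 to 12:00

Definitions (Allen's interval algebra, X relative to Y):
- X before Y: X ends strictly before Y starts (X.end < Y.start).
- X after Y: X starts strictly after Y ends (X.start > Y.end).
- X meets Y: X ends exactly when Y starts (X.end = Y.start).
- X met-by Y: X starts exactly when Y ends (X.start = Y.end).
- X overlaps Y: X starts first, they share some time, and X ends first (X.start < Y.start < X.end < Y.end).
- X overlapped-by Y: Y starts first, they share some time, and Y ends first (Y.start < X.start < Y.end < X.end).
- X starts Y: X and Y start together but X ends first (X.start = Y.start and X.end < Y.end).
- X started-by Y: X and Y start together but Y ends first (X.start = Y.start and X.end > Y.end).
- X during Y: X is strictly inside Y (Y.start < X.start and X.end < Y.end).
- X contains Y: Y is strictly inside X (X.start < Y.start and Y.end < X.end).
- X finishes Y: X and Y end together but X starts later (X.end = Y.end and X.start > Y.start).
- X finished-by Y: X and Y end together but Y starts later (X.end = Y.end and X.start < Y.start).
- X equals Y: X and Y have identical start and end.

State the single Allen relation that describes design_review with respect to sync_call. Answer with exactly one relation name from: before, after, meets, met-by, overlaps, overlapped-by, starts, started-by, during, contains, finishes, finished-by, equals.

design_review = [08:35, 16:15]; sync_call = [11:35, 18:20].
Compare endpoints: design_review.start < sync_call.start, design_review.start < sync_call.end, design_review.end > sync_call.start, design_review.end < sync_call.end.
That pattern is 'overlaps'.

overlaps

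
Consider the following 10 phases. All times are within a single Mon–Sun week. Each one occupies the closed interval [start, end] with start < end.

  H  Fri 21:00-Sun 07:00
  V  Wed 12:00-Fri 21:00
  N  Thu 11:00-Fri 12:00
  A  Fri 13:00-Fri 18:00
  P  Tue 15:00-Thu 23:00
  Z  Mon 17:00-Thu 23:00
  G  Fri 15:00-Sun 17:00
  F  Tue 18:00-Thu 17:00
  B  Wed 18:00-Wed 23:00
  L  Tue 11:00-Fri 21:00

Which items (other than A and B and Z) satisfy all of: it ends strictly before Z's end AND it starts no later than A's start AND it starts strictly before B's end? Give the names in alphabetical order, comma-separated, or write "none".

F

Conditions: its end is strictly before Z's end (X.end < Thu 23:00) AND its start is no later than A's start (X.start <= Fri 13:00) AND its start is strictly before B's end (X.start < Wed 23:00).
F: end Thu 17:00 < Thu 23:00? ✓; start Tue 18:00 <= Fri 13:00? ✓; start Tue 18:00 < Wed 23:00? ✓ → yes.
G: end Sun 17:00 < Thu 23:00? ✗; start Fri 15:00 <= Fri 13:00? ✗; start Fri 15:00 < Wed 23:00? ✗ → no.
H: end Sun 07:00 < Thu 23:00? ✗; start Fri 21:00 <= Fri 13:00? ✗; start Fri 21:00 < Wed 23:00? ✗ → no.
L: end Fri 21:00 < Thu 23:00? ✗; start Tue 11:00 <= Fri 13:00? ✓; start Tue 11:00 < Wed 23:00? ✓ → no.
N: end Fri 12:00 < Thu 23:00? ✗; start Thu 11:00 <= Fri 13:00? ✓; start Thu 11:00 < Wed 23:00? ✗ → no.
P: end Thu 23:00 < Thu 23:00? ✗; start Tue 15:00 <= Fri 13:00? ✓; start Tue 15:00 < Wed 23:00? ✓ → no.
V: end Fri 21:00 < Thu 23:00? ✗; start Wed 12:00 <= Fri 13:00? ✓; start Wed 12:00 < Wed 23:00? ✓ → no.
Result: F.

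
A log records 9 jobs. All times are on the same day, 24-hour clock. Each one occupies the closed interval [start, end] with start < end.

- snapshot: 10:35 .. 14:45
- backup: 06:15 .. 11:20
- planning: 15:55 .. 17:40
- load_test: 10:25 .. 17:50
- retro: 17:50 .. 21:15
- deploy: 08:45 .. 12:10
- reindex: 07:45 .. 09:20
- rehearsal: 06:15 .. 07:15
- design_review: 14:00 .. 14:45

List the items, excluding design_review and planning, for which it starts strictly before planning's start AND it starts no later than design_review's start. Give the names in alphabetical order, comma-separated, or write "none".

Conditions: its start is strictly before planning's start (X.start < 15:55) AND its start is no later than design_review's start (X.start <= 14:00).
backup: start 06:15 < 15:55? ✓; start 06:15 <= 14:00? ✓ → yes.
deploy: start 08:45 < 15:55? ✓; start 08:45 <= 14:00? ✓ → yes.
load_test: start 10:25 < 15:55? ✓; start 10:25 <= 14:00? ✓ → yes.
rehearsal: start 06:15 < 15:55? ✓; start 06:15 <= 14:00? ✓ → yes.
reindex: start 07:45 < 15:55? ✓; start 07:45 <= 14:00? ✓ → yes.
retro: start 17:50 < 15:55? ✗; start 17:50 <= 14:00? ✗ → no.
snapshot: start 10:35 < 15:55? ✓; start 10:35 <= 14:00? ✓ → yes.
Result: backup, deploy, load_test, rehearsal, reindex, snapshot.

backup, deploy, load_test, rehearsal, reindex, snapshot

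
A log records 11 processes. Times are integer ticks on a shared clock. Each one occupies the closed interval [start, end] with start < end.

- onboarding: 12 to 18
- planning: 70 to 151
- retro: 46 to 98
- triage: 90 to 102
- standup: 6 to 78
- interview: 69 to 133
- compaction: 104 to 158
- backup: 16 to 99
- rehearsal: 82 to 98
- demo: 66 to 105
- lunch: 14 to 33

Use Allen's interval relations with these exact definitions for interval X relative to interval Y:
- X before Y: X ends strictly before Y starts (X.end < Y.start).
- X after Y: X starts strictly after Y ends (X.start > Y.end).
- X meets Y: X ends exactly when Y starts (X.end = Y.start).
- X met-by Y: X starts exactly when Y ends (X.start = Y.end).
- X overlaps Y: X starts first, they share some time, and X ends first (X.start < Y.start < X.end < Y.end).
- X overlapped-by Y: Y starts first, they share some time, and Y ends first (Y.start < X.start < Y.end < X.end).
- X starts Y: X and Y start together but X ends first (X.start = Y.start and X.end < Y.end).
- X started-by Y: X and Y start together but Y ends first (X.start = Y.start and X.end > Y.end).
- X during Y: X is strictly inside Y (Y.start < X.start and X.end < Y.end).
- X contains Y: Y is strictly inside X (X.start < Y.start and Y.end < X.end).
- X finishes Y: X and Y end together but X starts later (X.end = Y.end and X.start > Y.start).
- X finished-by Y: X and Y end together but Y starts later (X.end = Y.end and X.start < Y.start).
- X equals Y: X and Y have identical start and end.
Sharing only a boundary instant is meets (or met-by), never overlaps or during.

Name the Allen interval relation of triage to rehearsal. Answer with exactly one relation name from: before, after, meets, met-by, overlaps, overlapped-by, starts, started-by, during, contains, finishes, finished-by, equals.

triage = [90, 102]; rehearsal = [82, 98].
Compare endpoints: triage.start > rehearsal.start, triage.start < rehearsal.end, triage.end > rehearsal.start, triage.end > rehearsal.end.
That pattern is 'overlapped-by'.

overlapped-by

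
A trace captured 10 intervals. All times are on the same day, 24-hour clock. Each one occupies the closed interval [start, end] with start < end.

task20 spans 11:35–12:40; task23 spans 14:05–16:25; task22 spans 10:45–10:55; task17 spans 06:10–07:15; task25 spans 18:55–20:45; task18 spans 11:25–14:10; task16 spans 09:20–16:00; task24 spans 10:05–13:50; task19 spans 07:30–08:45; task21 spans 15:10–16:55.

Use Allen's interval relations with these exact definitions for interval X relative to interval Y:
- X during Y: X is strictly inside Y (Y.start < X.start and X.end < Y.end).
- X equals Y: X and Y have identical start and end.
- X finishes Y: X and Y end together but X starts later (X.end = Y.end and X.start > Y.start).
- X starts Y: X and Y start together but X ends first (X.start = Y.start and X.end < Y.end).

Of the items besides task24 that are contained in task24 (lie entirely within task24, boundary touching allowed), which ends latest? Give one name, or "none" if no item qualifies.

task20

Target task24 = [10:05, 13:50].
task16 [09:20, 16:00] → contains → excluded.
task17 [06:10, 07:15] → before → excluded.
task18 [11:25, 14:10] → overlapped-by → excluded.
task19 [07:30, 08:45] → before → excluded.
task20 [11:35, 12:40] → during → candidate.
task21 [15:10, 16:55] → after → excluded.
task22 [10:45, 10:55] → during → candidate.
task23 [14:05, 16:25] → after → excluded.
task25 [18:55, 20:45] → after → excluded.
Among candidates, latest end is 12:40 → task20.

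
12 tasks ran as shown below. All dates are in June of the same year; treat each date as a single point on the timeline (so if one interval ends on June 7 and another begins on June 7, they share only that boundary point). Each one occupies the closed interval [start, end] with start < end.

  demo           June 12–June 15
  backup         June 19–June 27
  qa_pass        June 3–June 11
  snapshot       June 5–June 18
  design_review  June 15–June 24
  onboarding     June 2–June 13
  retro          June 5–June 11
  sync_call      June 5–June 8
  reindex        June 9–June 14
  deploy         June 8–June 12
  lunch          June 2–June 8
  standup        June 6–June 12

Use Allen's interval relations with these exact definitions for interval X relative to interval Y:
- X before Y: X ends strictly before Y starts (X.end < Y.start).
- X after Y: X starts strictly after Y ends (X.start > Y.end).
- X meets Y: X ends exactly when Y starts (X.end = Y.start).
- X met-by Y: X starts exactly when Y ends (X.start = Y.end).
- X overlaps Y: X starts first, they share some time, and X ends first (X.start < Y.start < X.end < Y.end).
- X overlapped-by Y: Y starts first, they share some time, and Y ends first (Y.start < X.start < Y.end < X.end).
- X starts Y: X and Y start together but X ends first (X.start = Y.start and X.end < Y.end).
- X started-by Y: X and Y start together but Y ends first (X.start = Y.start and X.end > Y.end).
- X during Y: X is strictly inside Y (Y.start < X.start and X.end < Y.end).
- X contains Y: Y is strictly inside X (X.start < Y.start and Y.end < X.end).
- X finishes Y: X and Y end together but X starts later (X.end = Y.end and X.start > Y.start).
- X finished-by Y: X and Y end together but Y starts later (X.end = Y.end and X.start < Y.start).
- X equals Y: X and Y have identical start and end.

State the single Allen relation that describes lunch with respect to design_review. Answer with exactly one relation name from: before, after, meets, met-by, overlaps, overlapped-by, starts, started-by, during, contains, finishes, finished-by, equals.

before

lunch = [June 2, June 8]; design_review = [June 15, June 24].
Compare endpoints: lunch.start < design_review.start, lunch.start < design_review.end, lunch.end < design_review.start, lunch.end < design_review.end.
That pattern is 'before'.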